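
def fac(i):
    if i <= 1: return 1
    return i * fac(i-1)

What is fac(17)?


fac(17)
= 17 * fac(16)
= 17 * 16 * fac(15)
= 17 * 16 * 15 * fac(14)
= 17 * 16 * 15 * 14 * fac(13)
= 17 * 16 * 15 * 14 * 13 * fac(12)
= 17 * 16 * 15 * 14 * 13 * 12 * fac(11)
= 17 * 16 * 15 * 14 * 13 * 12 * 11 * fac(10)
= 17 * 16 * 15 * 14 * 13 * 12 * 11 * 10 * fac(9)
= 17 * 16 * 15 * 14 * 13 * 12 * 11 * 10 * 9 * fac(8)
= 17 * 16 * 15 * 14 * 13 * 12 * 11 * 10 * 9 * 8 * fac(7)
= 17 * 16 * 15 * 14 * 13 * 12 * 11 * 10 * 9 * 8 * 7 * fac(6)
= 17 * 16 * 15 * 14 * 13 * 12 * 11 * 10 * 9 * 8 * 7 * 6 * fac(5)
= 17 * 16 * 15 * 14 * 13 * 12 * 11 * 10 * 9 * 8 * 7 * 6 * 5 * fac(4)
= 17 * 16 * 15 * 14 * 13 * 12 * 11 * 10 * 9 * 8 * 7 * 6 * 5 * 4 * fac(3)
= 17 * 16 * 15 * 14 * 13 * 12 * 11 * 10 * 9 * 8 * 7 * 6 * 5 * 4 * 3 * fac(2)
= 17 * 16 * 15 * 14 * 13 * 12 * 11 * 10 * 9 * 8 * 7 * 6 * 5 * 4 * 3 * 2 * fac(1)
= 17 * 16 * 15 * 14 * 13 * 12 * 11 * 10 * 9 * 8 * 7 * 6 * 5 * 4 * 3 * 2 * 1
= 355687428096000

355687428096000


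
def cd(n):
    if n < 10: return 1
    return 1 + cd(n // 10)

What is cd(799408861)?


cd(799408861) = 1 + cd(79940886)
cd(79940886) = 1 + cd(7994088)
cd(7994088) = 1 + cd(799408)
cd(799408) = 1 + cd(79940)
cd(79940) = 1 + cd(7994)
cd(7994) = 1 + cd(799)
cd(799) = 1 + cd(79)
cd(79) = 1 + cd(7)
cd(7) = 1  (base case: 7 < 10)
Unwinding: 1 + 1 + 1 + 1 + 1 + 1 + 1 + 1 + 1 = 9

9


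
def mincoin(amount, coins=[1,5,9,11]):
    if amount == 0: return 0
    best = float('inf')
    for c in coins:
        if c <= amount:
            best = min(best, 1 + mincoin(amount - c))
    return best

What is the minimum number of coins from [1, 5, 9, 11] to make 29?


Building up with DP:
mincoin(0) = 0
mincoin(1) = min(1+mincoin(0)=1+0=1) = 1
mincoin(2) = min(1+mincoin(1)=1+1=2) = 2
mincoin(3) = min(1+mincoin(2)=1+2=3) = 3
mincoin(4) = min(1+mincoin(3)=1+3=4) = 4
mincoin(5) = min(1+mincoin(4)=1+4=5, 1+mincoin(0)=1+0=1) = 1
mincoin(6) = min(1+mincoin(5)=1+1=2, 1+mincoin(1)=1+1=2) = 2
mincoin(7) = min(1+mincoin(6)=1+2=3, 1+mincoin(2)=1+2=3) = 3
mincoin(8) = min(1+mincoin(7)=1+3=4, 1+mincoin(3)=1+3=4) = 4
mincoin(9) = min(1+mincoin(8)=1+4=5, 1+mincoin(4)=1+4=5, 1+mincoin(0)=1+0=1) = 1
mincoin(10) = min(1+mincoin(9)=1+1=2, 1+mincoin(5)=1+1=2, 1+mincoin(1)=1+1=2) = 2
mincoin(11) = min(1+mincoin(10)=1+2=3, 1+mincoin(6)=1+2=3, 1+mincoin(2)=1+2=3, 1+mincoin(0)=1+0=1) = 1
mincoin(12) = min(1+mincoin(11)=1+1=2, 1+mincoin(7)=1+3=4, 1+mincoin(3)=1+3=4, 1+mincoin(1)=1+1=2) = 2
mincoin(13) = min(1+mincoin(12)=1+2=3, 1+mincoin(8)=1+4=5, 1+mincoin(4)=1+4=5, 1+mincoin(2)=1+2=3) = 3
mincoin(14) = min(1+mincoin(13)=1+3=4, 1+mincoin(9)=1+1=2, 1+mincoin(5)=1+1=2, 1+mincoin(3)=1+3=4) = 2
mincoin(15) = min(1+mincoin(14)=1+2=3, 1+mincoin(10)=1+2=3, 1+mincoin(6)=1+2=3, 1+mincoin(4)=1+4=5) = 3
mincoin(16) = min(1+mincoin(15)=1+3=4, 1+mincoin(11)=1+1=2, 1+mincoin(7)=1+3=4, 1+mincoin(5)=1+1=2) = 2
mincoin(17) = min(1+mincoin(16)=1+2=3, 1+mincoin(12)=1+2=3, 1+mincoin(8)=1+4=5, 1+mincoin(6)=1+2=3) = 3
mincoin(18) = min(1+mincoin(17)=1+3=4, 1+mincoin(13)=1+3=4, 1+mincoin(9)=1+1=2, 1+mincoin(7)=1+3=4) = 2
mincoin(19) = min(1+mincoin(18)=1+2=3, 1+mincoin(14)=1+2=3, 1+mincoin(10)=1+2=3, 1+mincoin(8)=1+4=5) = 3
mincoin(20) = min(1+mincoin(19)=1+3=4, 1+mincoin(15)=1+3=4, 1+mincoin(11)=1+1=2, 1+mincoin(9)=1+1=2) = 2
mincoin(21) = min(1+mincoin(20)=1+2=3, 1+mincoin(16)=1+2=3, 1+mincoin(12)=1+2=3, 1+mincoin(10)=1+2=3) = 3
mincoin(22) = min(1+mincoin(21)=1+3=4, 1+mincoin(17)=1+3=4, 1+mincoin(13)=1+3=4, 1+mincoin(11)=1+1=2) = 2
mincoin(23) = min(1+mincoin(22)=1+2=3, 1+mincoin(18)=1+2=3, 1+mincoin(14)=1+2=3, 1+mincoin(12)=1+2=3) = 3
mincoin(24) = min(1+mincoin(23)=1+3=4, 1+mincoin(19)=1+3=4, 1+mincoin(15)=1+3=4, 1+mincoin(13)=1+3=4) = 4
mincoin(25) = min(1+mincoin(24)=1+4=5, 1+mincoin(20)=1+2=3, 1+mincoin(16)=1+2=3, 1+mincoin(14)=1+2=3) = 3
mincoin(26) = min(1+mincoin(25)=1+3=4, 1+mincoin(21)=1+3=4, 1+mincoin(17)=1+3=4, 1+mincoin(15)=1+3=4) = 4
mincoin(27) = min(1+mincoin(26)=1+4=5, 1+mincoin(22)=1+2=3, 1+mincoin(18)=1+2=3, 1+mincoin(16)=1+2=3) = 3
mincoin(28) = min(1+mincoin(27)=1+3=4, 1+mincoin(23)=1+3=4, 1+mincoin(19)=1+3=4, 1+mincoin(17)=1+3=4) = 4
mincoin(29) = min(1+mincoin(28)=1+4=5, 1+mincoin(24)=1+4=5, 1+mincoin(20)=1+2=3, 1+mincoin(18)=1+2=3) = 3

3


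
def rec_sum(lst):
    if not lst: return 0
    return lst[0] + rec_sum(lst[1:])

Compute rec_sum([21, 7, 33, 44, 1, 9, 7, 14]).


rec_sum([21, 7, 33, 44, 1, 9, 7, 14]) = 21 + rec_sum([7, 33, 44, 1, 9, 7, 14])
rec_sum([7, 33, 44, 1, 9, 7, 14]) = 7 + rec_sum([33, 44, 1, 9, 7, 14])
rec_sum([33, 44, 1, 9, 7, 14]) = 33 + rec_sum([44, 1, 9, 7, 14])
rec_sum([44, 1, 9, 7, 14]) = 44 + rec_sum([1, 9, 7, 14])
rec_sum([1, 9, 7, 14]) = 1 + rec_sum([9, 7, 14])
rec_sum([9, 7, 14]) = 9 + rec_sum([7, 14])
rec_sum([7, 14]) = 7 + rec_sum([14])
rec_sum([14]) = 14 + rec_sum([])
rec_sum([]) = 0  (base case)
Total: 21 + 7 + 33 + 44 + 1 + 9 + 7 + 14 + 0 = 136

136


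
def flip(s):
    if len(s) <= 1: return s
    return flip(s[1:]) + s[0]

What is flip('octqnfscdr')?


flip('octqnfscdr') = flip('ctqnfscdr') + 'o'
flip('ctqnfscdr') = flip('tqnfscdr') + 'c'
flip('tqnfscdr') = flip('qnfscdr') + 't'
flip('qnfscdr') = flip('nfscdr') + 'q'
flip('nfscdr') = flip('fscdr') + 'n'
flip('fscdr') = flip('scdr') + 'f'
flip('scdr') = flip('cdr') + 's'
flip('cdr') = flip('dr') + 'c'
flip('dr') = flip('r') + 'd'
flip('r') = 'r'  (base case)
Concatenating: 'r' + 'd' + 'c' + 's' + 'f' + 'n' + 'q' + 't' + 'c' + 'o' = 'rdcsfnqtco'

rdcsfnqtco


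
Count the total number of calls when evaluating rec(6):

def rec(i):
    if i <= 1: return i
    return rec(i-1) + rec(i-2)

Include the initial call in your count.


Let C(n) = total calls for rec(n)
C(0) = 1, C(1) = 1
C(2) = 1 + C(1) + C(0) = 1 + 1 + 1 = 3
C(3) = 1 + C(2) + C(1) = 1 + 3 + 1 = 5
C(4) = 1 + C(3) + C(2) = 1 + 5 + 3 = 9
C(5) = 1 + C(4) + C(3) = 1 + 9 + 5 = 15
C(6) = 1 + C(5) + C(4) = 1 + 15 + 9 = 25

25


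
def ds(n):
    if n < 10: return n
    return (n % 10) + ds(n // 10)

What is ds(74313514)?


ds(74313514) = 4 + ds(7431351)
ds(7431351) = 1 + ds(743135)
ds(743135) = 5 + ds(74313)
ds(74313) = 3 + ds(7431)
ds(7431) = 1 + ds(743)
ds(743) = 3 + ds(74)
ds(74) = 4 + ds(7)
ds(7) = 7  (base case)
Total: 4 + 1 + 5 + 3 + 1 + 3 + 4 + 7 = 28

28


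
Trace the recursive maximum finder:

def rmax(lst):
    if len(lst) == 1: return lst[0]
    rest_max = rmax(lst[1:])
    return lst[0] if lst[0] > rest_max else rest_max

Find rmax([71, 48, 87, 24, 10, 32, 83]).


rmax([71, 48, 87, 24, 10, 32, 83]): compare 71 with rmax([48, 87, 24, 10, 32, 83])
rmax([48, 87, 24, 10, 32, 83]): compare 48 with rmax([87, 24, 10, 32, 83])
rmax([87, 24, 10, 32, 83]): compare 87 with rmax([24, 10, 32, 83])
rmax([24, 10, 32, 83]): compare 24 with rmax([10, 32, 83])
rmax([10, 32, 83]): compare 10 with rmax([32, 83])
rmax([32, 83]): compare 32 with rmax([83])
rmax([83]) = 83  (base case)
Compare 32 with 83 -> 83
Compare 10 with 83 -> 83
Compare 24 with 83 -> 83
Compare 87 with 83 -> 87
Compare 48 with 87 -> 87
Compare 71 with 87 -> 87

87


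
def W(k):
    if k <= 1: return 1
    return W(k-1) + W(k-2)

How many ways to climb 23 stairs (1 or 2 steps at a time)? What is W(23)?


Building up from base cases:
W(0) = 1
W(1) = 1
W(2) = W(1) + W(0) = 1 + 1 = 2
W(3) = W(2) + W(1) = 2 + 1 = 3
W(4) = W(3) + W(2) = 3 + 2 = 5
W(5) = W(4) + W(3) = 5 + 3 = 8
W(6) = W(5) + W(4) = 8 + 5 = 13
W(7) = W(6) + W(5) = 13 + 8 = 21
W(8) = W(7) + W(6) = 21 + 13 = 34
W(9) = W(8) + W(7) = 34 + 21 = 55
W(10) = W(9) + W(8) = 55 + 34 = 89
W(11) = W(10) + W(9) = 89 + 55 = 144
W(12) = W(11) + W(10) = 144 + 89 = 233
W(13) = W(12) + W(11) = 233 + 144 = 377
W(14) = W(13) + W(12) = 377 + 233 = 610
W(15) = W(14) + W(13) = 610 + 377 = 987
W(16) = W(15) + W(14) = 987 + 610 = 1597
W(17) = W(16) + W(15) = 1597 + 987 = 2584
W(18) = W(17) + W(16) = 2584 + 1597 = 4181
W(19) = W(18) + W(17) = 4181 + 2584 = 6765
W(20) = W(19) + W(18) = 6765 + 4181 = 10946
W(21) = W(20) + W(19) = 10946 + 6765 = 17711
W(22) = W(21) + W(20) = 17711 + 10946 = 28657
W(23) = W(22) + W(21) = 28657 + 17711 = 46368

46368


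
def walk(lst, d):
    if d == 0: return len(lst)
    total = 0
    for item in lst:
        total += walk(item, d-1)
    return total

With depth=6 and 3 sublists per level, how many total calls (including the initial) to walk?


At depth 0 (root): 1 call
At depth 1: each of 1 parents calls walk on 3 children = 3 calls
At depth 2: each of 3 parents calls walk on 3 children = 9 calls
At depth 3: each of 9 parents calls walk on 3 children = 27 calls
At depth 4: each of 27 parents calls walk on 3 children = 81 calls
At depth 5: each of 81 parents calls walk on 3 children = 243 calls
At depth 6: each of 243 parents calls walk on 3 children = 729 calls
Total: 1 + 3 + 9 + 27 + 81 + 243 + 729 = 1093

1093


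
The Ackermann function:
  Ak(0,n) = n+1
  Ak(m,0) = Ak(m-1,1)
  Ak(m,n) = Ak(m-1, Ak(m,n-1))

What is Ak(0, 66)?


Ak(0, 66) = 67
Result: Ak(0, 66) = 67

67


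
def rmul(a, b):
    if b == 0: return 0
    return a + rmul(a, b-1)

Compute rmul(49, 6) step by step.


rmul(49, 6) = 49 + rmul(49, 5)
rmul(49, 5) = 49 + rmul(49, 4)
rmul(49, 4) = 49 + rmul(49, 3)
rmul(49, 3) = 49 + rmul(49, 2)
rmul(49, 2) = 49 + rmul(49, 1)
rmul(49, 1) = 49 + rmul(49, 0)
rmul(49, 0) = 0  (base case)
Total: 49 + 49 + 49 + 49 + 49 + 49 + 0 = 294

294


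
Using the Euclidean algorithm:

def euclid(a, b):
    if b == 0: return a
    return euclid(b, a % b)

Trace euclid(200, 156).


euclid(200, 156) = euclid(156, 44)
euclid(156, 44) = euclid(44, 24)
euclid(44, 24) = euclid(24, 20)
euclid(24, 20) = euclid(20, 4)
euclid(20, 4) = euclid(4, 0)
euclid(4, 0) = 4  (base case)

4


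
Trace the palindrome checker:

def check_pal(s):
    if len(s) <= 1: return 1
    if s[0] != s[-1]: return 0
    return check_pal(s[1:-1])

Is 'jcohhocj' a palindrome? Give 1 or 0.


check_pal('jcohhocj'): s[0]='j' == s[-1]='j' -> check check_pal('cohhoc')
check_pal('cohhoc'): s[0]='c' == s[-1]='c' -> check check_pal('ohho')
check_pal('ohho'): s[0]='o' == s[-1]='o' -> check check_pal('hh')
check_pal('hh'): s[0]='h' == s[-1]='h' -> check check_pal('')
check_pal(''): len <= 1 -> return 1  (base case)
Result: 1 (palindrome)

1


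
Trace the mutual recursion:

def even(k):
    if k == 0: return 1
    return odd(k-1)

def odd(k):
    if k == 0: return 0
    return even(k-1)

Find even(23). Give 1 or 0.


even(23) = odd(22)
odd(22) = even(21)
even(21) = odd(20)
odd(20) = even(19)
even(19) = odd(18)
odd(18) = even(17)
even(17) = odd(16)
odd(16) = even(15)
even(15) = odd(14)
odd(14) = even(13)
even(13) = odd(12)
odd(12) = even(11)
even(11) = odd(10)
odd(10) = even(9)
even(9) = odd(8)
odd(8) = even(7)
even(7) = odd(6)
odd(6) = even(5)
even(5) = odd(4)
odd(4) = even(3)
even(3) = odd(2)
odd(2) = even(1)
even(1) = odd(0)
odd(0) = 0  (base case)
Result: 0

0


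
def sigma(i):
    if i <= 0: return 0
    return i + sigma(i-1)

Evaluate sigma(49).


sigma(49)
= 49 + 48 + 47 + 46 + 45 + 44 + 43 + 42 + 41 + 40 + 39 + 38 + 37 + 36 + 35 + 34 + 33 + 32 + 31 + 30 + 29 + 28 + 27 + 26 + 25 + 24 + 23 + 22 + 21 + 20 + 19 + 18 + 17 + 16 + 15 + 14 + 13 + 12 + 11 + 10 + 9 + 8 + 7 + 6 + 5 + 4 + 3 + 2 + 1 + sigma(0)
= 49 + 48 + 47 + 46 + 45 + 44 + 43 + 42 + 41 + 40 + 39 + 38 + 37 + 36 + 35 + 34 + 33 + 32 + 31 + 30 + 29 + 28 + 27 + 26 + 25 + 24 + 23 + 22 + 21 + 20 + 19 + 18 + 17 + 16 + 15 + 14 + 13 + 12 + 11 + 10 + 9 + 8 + 7 + 6 + 5 + 4 + 3 + 2 + 1 + 0
= 1225

1225


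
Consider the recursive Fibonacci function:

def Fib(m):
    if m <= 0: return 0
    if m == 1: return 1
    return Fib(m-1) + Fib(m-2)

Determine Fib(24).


Computing Fib(24) bottom-up:
Fib(0) = 0
Fib(1) = 1
Fib(2) = Fib(1) + Fib(0) = 1 + 0 = 1
Fib(3) = Fib(2) + Fib(1) = 1 + 1 = 2
Fib(4) = Fib(3) + Fib(2) = 2 + 1 = 3
Fib(5) = Fib(4) + Fib(3) = 3 + 2 = 5
Fib(6) = Fib(5) + Fib(4) = 5 + 3 = 8
Fib(7) = Fib(6) + Fib(5) = 8 + 5 = 13
Fib(8) = Fib(7) + Fib(6) = 13 + 8 = 21
Fib(9) = Fib(8) + Fib(7) = 21 + 13 = 34
Fib(10) = Fib(9) + Fib(8) = 34 + 21 = 55
Fib(11) = Fib(10) + Fib(9) = 55 + 34 = 89
Fib(12) = Fib(11) + Fib(10) = 89 + 55 = 144
Fib(13) = Fib(12) + Fib(11) = 144 + 89 = 233
Fib(14) = Fib(13) + Fib(12) = 233 + 144 = 377
Fib(15) = Fib(14) + Fib(13) = 377 + 233 = 610
Fib(16) = Fib(15) + Fib(14) = 610 + 377 = 987
Fib(17) = Fib(16) + Fib(15) = 987 + 610 = 1597
Fib(18) = Fib(17) + Fib(16) = 1597 + 987 = 2584
Fib(19) = Fib(18) + Fib(17) = 2584 + 1597 = 4181
Fib(20) = Fib(19) + Fib(18) = 4181 + 2584 = 6765
Fib(21) = Fib(20) + Fib(19) = 6765 + 4181 = 10946
Fib(22) = Fib(21) + Fib(20) = 10946 + 6765 = 17711
Fib(23) = Fib(22) + Fib(21) = 17711 + 10946 = 28657
Fib(24) = Fib(23) + Fib(22) = 28657 + 17711 = 46368

46368


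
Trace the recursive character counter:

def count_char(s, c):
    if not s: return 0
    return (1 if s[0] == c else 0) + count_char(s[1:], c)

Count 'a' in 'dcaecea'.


s[0]='d' != 'a' -> 0
s[0]='c' != 'a' -> 0
s[0]='a' == 'a' -> 1
s[0]='e' != 'a' -> 0
s[0]='c' != 'a' -> 0
s[0]='e' != 'a' -> 0
s[0]='a' == 'a' -> 1
Sum: 0 + 0 + 1 + 0 + 0 + 0 + 1 = 2

2


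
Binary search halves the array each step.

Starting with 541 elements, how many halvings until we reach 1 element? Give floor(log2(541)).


541 / 2 = 270
270 / 2 = 135
135 / 2 = 67
67 / 2 = 33
33 / 2 = 16
16 / 2 = 8
8 / 2 = 4
4 / 2 = 2
2 / 2 = 1
Reached 1 after 9 halvings

9


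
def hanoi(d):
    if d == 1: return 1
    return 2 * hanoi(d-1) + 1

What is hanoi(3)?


hanoi(3) = 2 * hanoi(2) + 1
hanoi(2) = 2 * hanoi(1) + 1
hanoi(1) = 1  (base case)
hanoi(2) = 2 * 1 + 1 = 3
hanoi(3) = 2 * 3 + 1 = 7

7


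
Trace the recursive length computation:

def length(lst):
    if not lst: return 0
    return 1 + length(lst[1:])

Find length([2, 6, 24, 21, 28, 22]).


length([2, 6, 24, 21, 28, 22]) = 1 + length([6, 24, 21, 28, 22])
length([6, 24, 21, 28, 22]) = 1 + length([24, 21, 28, 22])
length([24, 21, 28, 22]) = 1 + length([21, 28, 22])
length([21, 28, 22]) = 1 + length([28, 22])
length([28, 22]) = 1 + length([22])
length([22]) = 1 + length([])
length([]) = 0  (base case)
Unwinding: 1 + 1 + 1 + 1 + 1 + 1 + 0 = 6

6


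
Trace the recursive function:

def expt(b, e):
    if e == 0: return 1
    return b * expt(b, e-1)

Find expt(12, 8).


expt(12, 8)
= 12 * expt(12, 7)
= 12 * 12 * expt(12, 6)
= 12 * 12 * 12 * expt(12, 5)
= 12 * 12 * 12 * 12 * expt(12, 4)
= 12 * 12 * 12 * 12 * 12 * expt(12, 3)
= 12 * 12 * 12 * 12 * 12 * 12 * expt(12, 2)
= 12 * 12 * 12 * 12 * 12 * 12 * 12 * expt(12, 1)
= 12 * 12 * 12 * 12 * 12 * 12 * 12 * 12 * expt(12, 0)
= 12 * 12 * 12 * 12 * 12 * 12 * 12 * 12 * 1
= 429981696

429981696


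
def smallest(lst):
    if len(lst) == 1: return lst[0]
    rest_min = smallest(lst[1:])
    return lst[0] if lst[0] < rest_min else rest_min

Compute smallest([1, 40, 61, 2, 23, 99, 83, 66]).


smallest([1, 40, 61, 2, 23, 99, 83, 66]): compare 1 with smallest([40, 61, 2, 23, 99, 83, 66])
smallest([40, 61, 2, 23, 99, 83, 66]): compare 40 with smallest([61, 2, 23, 99, 83, 66])
smallest([61, 2, 23, 99, 83, 66]): compare 61 with smallest([2, 23, 99, 83, 66])
smallest([2, 23, 99, 83, 66]): compare 2 with smallest([23, 99, 83, 66])
smallest([23, 99, 83, 66]): compare 23 with smallest([99, 83, 66])
smallest([99, 83, 66]): compare 99 with smallest([83, 66])
smallest([83, 66]): compare 83 with smallest([66])
smallest([66]) = 66  (base case)
Compare 83 with 66 -> 66
Compare 99 with 66 -> 66
Compare 23 with 66 -> 23
Compare 2 with 23 -> 2
Compare 61 with 2 -> 2
Compare 40 with 2 -> 2
Compare 1 with 2 -> 1

1


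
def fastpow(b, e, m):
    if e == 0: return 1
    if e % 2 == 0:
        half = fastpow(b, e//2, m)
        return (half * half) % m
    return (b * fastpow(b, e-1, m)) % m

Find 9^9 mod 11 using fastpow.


fastpow(9, 9, 11): e is odd, compute fastpow(9, 8, 11)
  fastpow(9, 8, 11): e is even, compute fastpow(9, 4, 11)
    fastpow(9, 4, 11): e is even, compute fastpow(9, 2, 11)
      fastpow(9, 2, 11): e is even, compute fastpow(9, 1, 11)
        fastpow(9, 1, 11): e is odd, compute fastpow(9, 0, 11)
          fastpow(9, 0, 11) = 1
        (9 * 1) % 11 = 9
      half=9, (9*9) % 11 = 4
    half=4, (4*4) % 11 = 5
  half=5, (5*5) % 11 = 3
(9 * 3) % 11 = 5

5


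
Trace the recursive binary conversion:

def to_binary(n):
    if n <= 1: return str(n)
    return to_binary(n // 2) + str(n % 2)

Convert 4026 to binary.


to_binary(4026) = to_binary(2013) + '0'
to_binary(2013) = to_binary(1006) + '1'
to_binary(1006) = to_binary(503) + '0'
to_binary(503) = to_binary(251) + '1'
to_binary(251) = to_binary(125) + '1'
to_binary(125) = to_binary(62) + '1'
to_binary(62) = to_binary(31) + '0'
to_binary(31) = to_binary(15) + '1'
to_binary(15) = to_binary(7) + '1'
to_binary(7) = to_binary(3) + '1'
to_binary(3) = to_binary(1) + '1'
to_binary(1) = '1'  (base case)
Concatenating: '1' + '1' + '1' + '1' + '1' + '0' + '1' + '1' + '1' + '0' + '1' + '0' = '111110111010'

111110111010


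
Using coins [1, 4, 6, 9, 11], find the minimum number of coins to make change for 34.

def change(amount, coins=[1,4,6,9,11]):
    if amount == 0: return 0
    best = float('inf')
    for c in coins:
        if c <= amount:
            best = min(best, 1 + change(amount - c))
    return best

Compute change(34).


Building up with DP:
change(0) = 0
change(1) = min(1+change(0)=1+0=1) = 1
change(2) = min(1+change(1)=1+1=2) = 2
change(3) = min(1+change(2)=1+2=3) = 3
change(4) = min(1+change(3)=1+3=4, 1+change(0)=1+0=1) = 1
change(5) = min(1+change(4)=1+1=2, 1+change(1)=1+1=2) = 2
change(6) = min(1+change(5)=1+2=3, 1+change(2)=1+2=3, 1+change(0)=1+0=1) = 1
change(7) = min(1+change(6)=1+1=2, 1+change(3)=1+3=4, 1+change(1)=1+1=2) = 2
change(8) = min(1+change(7)=1+2=3, 1+change(4)=1+1=2, 1+change(2)=1+2=3) = 2
change(9) = min(1+change(8)=1+2=3, 1+change(5)=1+2=3, 1+change(3)=1+3=4, 1+change(0)=1+0=1) = 1
change(10) = min(1+change(9)=1+1=2, 1+change(6)=1+1=2, 1+change(4)=1+1=2, 1+change(1)=1+1=2) = 2
change(11) = min(1+change(10)=1+2=3, 1+change(7)=1+2=3, 1+change(5)=1+2=3, 1+change(2)=1+2=3, 1+change(0)=1+0=1) = 1
change(12) = min(1+change(11)=1+1=2, 1+change(8)=1+2=3, 1+change(6)=1+1=2, 1+change(3)=1+3=4, 1+change(1)=1+1=2) = 2
change(13) = min(1+change(12)=1+2=3, 1+change(9)=1+1=2, 1+change(7)=1+2=3, 1+change(4)=1+1=2, 1+change(2)=1+2=3) = 2
change(14) = min(1+change(13)=1+2=3, 1+change(10)=1+2=3, 1+change(8)=1+2=3, 1+change(5)=1+2=3, 1+change(3)=1+3=4) = 3
change(15) = min(1+change(14)=1+3=4, 1+change(11)=1+1=2, 1+change(9)=1+1=2, 1+change(6)=1+1=2, 1+change(4)=1+1=2) = 2
change(16) = min(1+change(15)=1+2=3, 1+change(12)=1+2=3, 1+change(10)=1+2=3, 1+change(7)=1+2=3, 1+change(5)=1+2=3) = 3
change(17) = min(1+change(16)=1+3=4, 1+change(13)=1+2=3, 1+change(11)=1+1=2, 1+change(8)=1+2=3, 1+change(6)=1+1=2) = 2
change(18) = min(1+change(17)=1+2=3, 1+change(14)=1+3=4, 1+change(12)=1+2=3, 1+change(9)=1+1=2, 1+change(7)=1+2=3) = 2
change(19) = min(1+change(18)=1+2=3, 1+change(15)=1+2=3, 1+change(13)=1+2=3, 1+change(10)=1+2=3, 1+change(8)=1+2=3) = 3
change(20) = min(1+change(19)=1+3=4, 1+change(16)=1+3=4, 1+change(14)=1+3=4, 1+change(11)=1+1=2, 1+change(9)=1+1=2) = 2
change(21) = min(1+change(20)=1+2=3, 1+change(17)=1+2=3, 1+change(15)=1+2=3, 1+change(12)=1+2=3, 1+change(10)=1+2=3) = 3
change(22) = min(1+change(21)=1+3=4, 1+change(18)=1+2=3, 1+change(16)=1+3=4, 1+change(13)=1+2=3, 1+change(11)=1+1=2) = 2
change(23) = min(1+change(22)=1+2=3, 1+change(19)=1+3=4, 1+change(17)=1+2=3, 1+change(14)=1+3=4, 1+change(12)=1+2=3) = 3
change(24) = min(1+change(23)=1+3=4, 1+change(20)=1+2=3, 1+change(18)=1+2=3, 1+change(15)=1+2=3, 1+change(13)=1+2=3) = 3
change(25) = min(1+change(24)=1+3=4, 1+change(21)=1+3=4, 1+change(19)=1+3=4, 1+change(16)=1+3=4, 1+change(14)=1+3=4) = 4
change(26) = min(1+change(25)=1+4=5, 1+change(22)=1+2=3, 1+change(20)=1+2=3, 1+change(17)=1+2=3, 1+change(15)=1+2=3) = 3
change(27) = min(1+change(26)=1+3=4, 1+change(23)=1+3=4, 1+change(21)=1+3=4, 1+change(18)=1+2=3, 1+change(16)=1+3=4) = 3
change(28) = min(1+change(27)=1+3=4, 1+change(24)=1+3=4, 1+change(22)=1+2=3, 1+change(19)=1+3=4, 1+change(17)=1+2=3) = 3
change(29) = min(1+change(28)=1+3=4, 1+change(25)=1+4=5, 1+change(23)=1+3=4, 1+change(20)=1+2=3, 1+change(18)=1+2=3) = 3
change(30) = min(1+change(29)=1+3=4, 1+change(26)=1+3=4, 1+change(24)=1+3=4, 1+change(21)=1+3=4, 1+change(19)=1+3=4) = 4
change(31) = min(1+change(30)=1+4=5, 1+change(27)=1+3=4, 1+change(25)=1+4=5, 1+change(22)=1+2=3, 1+change(20)=1+2=3) = 3
change(32) = min(1+change(31)=1+3=4, 1+change(28)=1+3=4, 1+change(26)=1+3=4, 1+change(23)=1+3=4, 1+change(21)=1+3=4) = 4
change(33) = min(1+change(32)=1+4=5, 1+change(29)=1+3=4, 1+change(27)=1+3=4, 1+change(24)=1+3=4, 1+change(22)=1+2=3) = 3
change(34) = min(1+change(33)=1+3=4, 1+change(30)=1+4=5, 1+change(28)=1+3=4, 1+change(25)=1+4=5, 1+change(23)=1+3=4) = 4

4


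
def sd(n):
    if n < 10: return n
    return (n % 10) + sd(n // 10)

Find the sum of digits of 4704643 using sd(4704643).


sd(4704643) = 3 + sd(470464)
sd(470464) = 4 + sd(47046)
sd(47046) = 6 + sd(4704)
sd(4704) = 4 + sd(470)
sd(470) = 0 + sd(47)
sd(47) = 7 + sd(4)
sd(4) = 4  (base case)
Total: 3 + 4 + 6 + 4 + 0 + 7 + 4 = 28

28


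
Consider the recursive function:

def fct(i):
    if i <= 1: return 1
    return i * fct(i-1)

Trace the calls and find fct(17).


fct(17)
= 17 * fct(16)
= 17 * 16 * fct(15)
= 17 * 16 * 15 * fct(14)
= 17 * 16 * 15 * 14 * fct(13)
= 17 * 16 * 15 * 14 * 13 * fct(12)
= 17 * 16 * 15 * 14 * 13 * 12 * fct(11)
= 17 * 16 * 15 * 14 * 13 * 12 * 11 * fct(10)
= 17 * 16 * 15 * 14 * 13 * 12 * 11 * 10 * fct(9)
= 17 * 16 * 15 * 14 * 13 * 12 * 11 * 10 * 9 * fct(8)
= 17 * 16 * 15 * 14 * 13 * 12 * 11 * 10 * 9 * 8 * fct(7)
= 17 * 16 * 15 * 14 * 13 * 12 * 11 * 10 * 9 * 8 * 7 * fct(6)
= 17 * 16 * 15 * 14 * 13 * 12 * 11 * 10 * 9 * 8 * 7 * 6 * fct(5)
= 17 * 16 * 15 * 14 * 13 * 12 * 11 * 10 * 9 * 8 * 7 * 6 * 5 * fct(4)
= 17 * 16 * 15 * 14 * 13 * 12 * 11 * 10 * 9 * 8 * 7 * 6 * 5 * 4 * fct(3)
= 17 * 16 * 15 * 14 * 13 * 12 * 11 * 10 * 9 * 8 * 7 * 6 * 5 * 4 * 3 * fct(2)
= 17 * 16 * 15 * 14 * 13 * 12 * 11 * 10 * 9 * 8 * 7 * 6 * 5 * 4 * 3 * 2 * fct(1)
= 17 * 16 * 15 * 14 * 13 * 12 * 11 * 10 * 9 * 8 * 7 * 6 * 5 * 4 * 3 * 2 * 1
= 355687428096000

355687428096000


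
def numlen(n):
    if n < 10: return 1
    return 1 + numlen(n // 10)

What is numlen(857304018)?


numlen(857304018) = 1 + numlen(85730401)
numlen(85730401) = 1 + numlen(8573040)
numlen(8573040) = 1 + numlen(857304)
numlen(857304) = 1 + numlen(85730)
numlen(85730) = 1 + numlen(8573)
numlen(8573) = 1 + numlen(857)
numlen(857) = 1 + numlen(85)
numlen(85) = 1 + numlen(8)
numlen(8) = 1  (base case: 8 < 10)
Unwinding: 1 + 1 + 1 + 1 + 1 + 1 + 1 + 1 + 1 = 9

9


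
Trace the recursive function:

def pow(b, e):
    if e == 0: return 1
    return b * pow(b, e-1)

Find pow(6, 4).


pow(6, 4)
= 6 * pow(6, 3)
= 6 * 6 * pow(6, 2)
= 6 * 6 * 6 * pow(6, 1)
= 6 * 6 * 6 * 6 * pow(6, 0)
= 6 * 6 * 6 * 6 * 1
= 1296

1296


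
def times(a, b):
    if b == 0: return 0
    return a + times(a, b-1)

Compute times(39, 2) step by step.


times(39, 2) = 39 + times(39, 1)
times(39, 1) = 39 + times(39, 0)
times(39, 0) = 0  (base case)
Total: 39 + 39 + 0 = 78

78


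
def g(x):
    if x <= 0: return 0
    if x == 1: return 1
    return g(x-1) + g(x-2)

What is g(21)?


Computing g(21) bottom-up:
g(0) = 0
g(1) = 1
g(2) = g(1) + g(0) = 1 + 0 = 1
g(3) = g(2) + g(1) = 1 + 1 = 2
g(4) = g(3) + g(2) = 2 + 1 = 3
g(5) = g(4) + g(3) = 3 + 2 = 5
g(6) = g(5) + g(4) = 5 + 3 = 8
g(7) = g(6) + g(5) = 8 + 5 = 13
g(8) = g(7) + g(6) = 13 + 8 = 21
g(9) = g(8) + g(7) = 21 + 13 = 34
g(10) = g(9) + g(8) = 34 + 21 = 55
g(11) = g(10) + g(9) = 55 + 34 = 89
g(12) = g(11) + g(10) = 89 + 55 = 144
g(13) = g(12) + g(11) = 144 + 89 = 233
g(14) = g(13) + g(12) = 233 + 144 = 377
g(15) = g(14) + g(13) = 377 + 233 = 610
g(16) = g(15) + g(14) = 610 + 377 = 987
g(17) = g(16) + g(15) = 987 + 610 = 1597
g(18) = g(17) + g(16) = 1597 + 987 = 2584
g(19) = g(18) + g(17) = 2584 + 1597 = 4181
g(20) = g(19) + g(18) = 4181 + 2584 = 6765
g(21) = g(20) + g(19) = 6765 + 4181 = 10946

10946


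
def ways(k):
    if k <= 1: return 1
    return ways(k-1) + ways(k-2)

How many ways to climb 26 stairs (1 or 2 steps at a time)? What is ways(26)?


Building up from base cases:
ways(0) = 1
ways(1) = 1
ways(2) = ways(1) + ways(0) = 1 + 1 = 2
ways(3) = ways(2) + ways(1) = 2 + 1 = 3
ways(4) = ways(3) + ways(2) = 3 + 2 = 5
ways(5) = ways(4) + ways(3) = 5 + 3 = 8
ways(6) = ways(5) + ways(4) = 8 + 5 = 13
ways(7) = ways(6) + ways(5) = 13 + 8 = 21
ways(8) = ways(7) + ways(6) = 21 + 13 = 34
ways(9) = ways(8) + ways(7) = 34 + 21 = 55
ways(10) = ways(9) + ways(8) = 55 + 34 = 89
ways(11) = ways(10) + ways(9) = 89 + 55 = 144
ways(12) = ways(11) + ways(10) = 144 + 89 = 233
ways(13) = ways(12) + ways(11) = 233 + 144 = 377
ways(14) = ways(13) + ways(12) = 377 + 233 = 610
ways(15) = ways(14) + ways(13) = 610 + 377 = 987
ways(16) = ways(15) + ways(14) = 987 + 610 = 1597
ways(17) = ways(16) + ways(15) = 1597 + 987 = 2584
ways(18) = ways(17) + ways(16) = 2584 + 1597 = 4181
ways(19) = ways(18) + ways(17) = 4181 + 2584 = 6765
ways(20) = ways(19) + ways(18) = 6765 + 4181 = 10946
ways(21) = ways(20) + ways(19) = 10946 + 6765 = 17711
ways(22) = ways(21) + ways(20) = 17711 + 10946 = 28657
ways(23) = ways(22) + ways(21) = 28657 + 17711 = 46368
ways(24) = ways(23) + ways(22) = 46368 + 28657 = 75025
ways(25) = ways(24) + ways(23) = 75025 + 46368 = 121393
ways(26) = ways(25) + ways(24) = 121393 + 75025 = 196418

196418


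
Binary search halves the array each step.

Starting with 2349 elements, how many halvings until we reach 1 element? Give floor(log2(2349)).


2349 / 2 = 1174
1174 / 2 = 587
587 / 2 = 293
293 / 2 = 146
146 / 2 = 73
73 / 2 = 36
36 / 2 = 18
18 / 2 = 9
9 / 2 = 4
4 / 2 = 2
2 / 2 = 1
Reached 1 after 11 halvings

11


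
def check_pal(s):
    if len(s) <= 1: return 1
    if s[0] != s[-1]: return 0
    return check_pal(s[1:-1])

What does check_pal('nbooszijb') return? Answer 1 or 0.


check_pal('nbooszijb'): s[0]='n' != s[-1]='b' -> return 0
Result: 0 (not a palindrome)

0


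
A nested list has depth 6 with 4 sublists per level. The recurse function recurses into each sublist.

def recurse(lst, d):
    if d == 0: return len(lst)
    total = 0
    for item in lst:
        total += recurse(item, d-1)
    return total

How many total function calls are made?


At depth 0 (root): 1 call
At depth 1: each of 1 parents calls recurse on 4 children = 4 calls
At depth 2: each of 4 parents calls recurse on 4 children = 16 calls
At depth 3: each of 16 parents calls recurse on 4 children = 64 calls
At depth 4: each of 64 parents calls recurse on 4 children = 256 calls
At depth 5: each of 256 parents calls recurse on 4 children = 1024 calls
At depth 6: each of 1024 parents calls recurse on 4 children = 4096 calls
Total: 1 + 4 + 16 + 64 + 256 + 1024 + 4096 = 5461

5461


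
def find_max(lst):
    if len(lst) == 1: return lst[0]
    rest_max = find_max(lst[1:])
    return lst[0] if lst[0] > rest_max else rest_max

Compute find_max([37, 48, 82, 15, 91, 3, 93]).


find_max([37, 48, 82, 15, 91, 3, 93]): compare 37 with find_max([48, 82, 15, 91, 3, 93])
find_max([48, 82, 15, 91, 3, 93]): compare 48 with find_max([82, 15, 91, 3, 93])
find_max([82, 15, 91, 3, 93]): compare 82 with find_max([15, 91, 3, 93])
find_max([15, 91, 3, 93]): compare 15 with find_max([91, 3, 93])
find_max([91, 3, 93]): compare 91 with find_max([3, 93])
find_max([3, 93]): compare 3 with find_max([93])
find_max([93]) = 93  (base case)
Compare 3 with 93 -> 93
Compare 91 with 93 -> 93
Compare 15 with 93 -> 93
Compare 82 with 93 -> 93
Compare 48 with 93 -> 93
Compare 37 with 93 -> 93

93


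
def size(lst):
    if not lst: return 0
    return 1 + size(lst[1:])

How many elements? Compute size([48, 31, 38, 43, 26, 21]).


size([48, 31, 38, 43, 26, 21]) = 1 + size([31, 38, 43, 26, 21])
size([31, 38, 43, 26, 21]) = 1 + size([38, 43, 26, 21])
size([38, 43, 26, 21]) = 1 + size([43, 26, 21])
size([43, 26, 21]) = 1 + size([26, 21])
size([26, 21]) = 1 + size([21])
size([21]) = 1 + size([])
size([]) = 0  (base case)
Unwinding: 1 + 1 + 1 + 1 + 1 + 1 + 0 = 6

6


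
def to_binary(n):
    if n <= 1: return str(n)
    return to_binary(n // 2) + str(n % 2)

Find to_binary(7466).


to_binary(7466) = to_binary(3733) + '0'
to_binary(3733) = to_binary(1866) + '1'
to_binary(1866) = to_binary(933) + '0'
to_binary(933) = to_binary(466) + '1'
to_binary(466) = to_binary(233) + '0'
to_binary(233) = to_binary(116) + '1'
to_binary(116) = to_binary(58) + '0'
to_binary(58) = to_binary(29) + '0'
to_binary(29) = to_binary(14) + '1'
to_binary(14) = to_binary(7) + '0'
to_binary(7) = to_binary(3) + '1'
to_binary(3) = to_binary(1) + '1'
to_binary(1) = '1'  (base case)
Concatenating: '1' + '1' + '1' + '0' + '1' + '0' + '0' + '1' + '0' + '1' + '0' + '1' + '0' = '1110100101010'

1110100101010


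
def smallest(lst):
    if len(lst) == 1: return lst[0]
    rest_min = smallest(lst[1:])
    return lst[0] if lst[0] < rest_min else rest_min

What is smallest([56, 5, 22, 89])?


smallest([56, 5, 22, 89]): compare 56 with smallest([5, 22, 89])
smallest([5, 22, 89]): compare 5 with smallest([22, 89])
smallest([22, 89]): compare 22 with smallest([89])
smallest([89]) = 89  (base case)
Compare 22 with 89 -> 22
Compare 5 with 22 -> 5
Compare 56 with 5 -> 5

5


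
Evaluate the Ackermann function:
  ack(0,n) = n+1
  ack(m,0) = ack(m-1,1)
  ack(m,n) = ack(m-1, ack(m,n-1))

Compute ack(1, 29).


ack(1, 29) = ack(0, ack(1, 28))
  ack(1, 28) = ack(0, ack(1, 27))
    ack(1, 27) = ack(0, ack(1, 26))
      ack(1, 26) = ack(0, ack(1, 25))
        ack(1, 25) = ack(0, ack(1, 24))
          ack(1, 24) = ack(0, ack(1, 23))
          ack(1, 23) = ack(0, ack(1, 22))
          ack(1, 22) = ack(0, ack(1, 21))
          ack(1, 21) = ack(0, ack(1, 20))
          ack(1, 20) = ack(0, ack(1, 19))
          ack(1, 19) = ack(0, ack(1, 18))
          ack(1, 18) = ack(0, ack(1, 17))
          ack(1, 17) = ack(0, ack(1, 16))
          ack(1, 16) = ack(0, ack(1, 15))
          ack(1, 15) = ack(0, ack(1, 14))
          ack(1, 14) = ack(0, ack(1, 13))
          ack(1, 13) = ack(0, ack(1, 12))
          ack(1, 12) = ack(0, ack(1, 11))
          ack(1, 11) = ack(0, ack(1, 10))
          ack(1, 10) = ack(0, ack(1, 9))
          ack(1, 9) = ack(0, ack(1, 8))
          ack(1, 8) = ack(0, ack(1, 7))
          ack(1, 7) = ack(0, ack(1, 6))
          ack(1, 6) = ack(0, ack(1, 5))
          ack(1, 5) = ack(0, ack(1, 4))
... (trace truncated)
Result: ack(1, 29) = 31

31


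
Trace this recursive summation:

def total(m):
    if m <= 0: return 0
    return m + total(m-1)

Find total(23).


total(23)
= 23 + 22 + 21 + 20 + 19 + 18 + 17 + 16 + 15 + 14 + 13 + 12 + 11 + 10 + 9 + 8 + 7 + 6 + 5 + 4 + 3 + 2 + 1 + total(0)
= 23 + 22 + 21 + 20 + 19 + 18 + 17 + 16 + 15 + 14 + 13 + 12 + 11 + 10 + 9 + 8 + 7 + 6 + 5 + 4 + 3 + 2 + 1 + 0
= 276

276


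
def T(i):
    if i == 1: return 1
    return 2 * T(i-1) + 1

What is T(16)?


T(16) = 2 * T(15) + 1
T(15) = 2 * T(14) + 1
T(14) = 2 * T(13) + 1
T(13) = 2 * T(12) + 1
T(12) = 2 * T(11) + 1
T(11) = 2 * T(10) + 1
T(10) = 2 * T(9) + 1
T(9) = 2 * T(8) + 1
T(8) = 2 * T(7) + 1
T(7) = 2 * T(6) + 1
T(6) = 2 * T(5) + 1
T(5) = 2 * T(4) + 1
T(4) = 2 * T(3) + 1
T(3) = 2 * T(2) + 1
T(2) = 2 * T(1) + 1
T(1) = 1  (base case)
T(2) = 2 * 1 + 1 = 3
T(3) = 2 * 3 + 1 = 7
T(4) = 2 * 7 + 1 = 15
T(5) = 2 * 15 + 1 = 31
T(6) = 2 * 31 + 1 = 63
T(7) = 2 * 63 + 1 = 127
T(8) = 2 * 127 + 1 = 255
T(9) = 2 * 255 + 1 = 511
T(10) = 2 * 511 + 1 = 1023
T(11) = 2 * 1023 + 1 = 2047
T(12) = 2 * 2047 + 1 = 4095
T(13) = 2 * 4095 + 1 = 8191
T(14) = 2 * 8191 + 1 = 16383
T(15) = 2 * 16383 + 1 = 32767
T(16) = 2 * 32767 + 1 = 65535

65535


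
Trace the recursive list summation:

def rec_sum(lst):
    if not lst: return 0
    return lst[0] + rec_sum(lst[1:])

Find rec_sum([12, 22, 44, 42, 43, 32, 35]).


rec_sum([12, 22, 44, 42, 43, 32, 35]) = 12 + rec_sum([22, 44, 42, 43, 32, 35])
rec_sum([22, 44, 42, 43, 32, 35]) = 22 + rec_sum([44, 42, 43, 32, 35])
rec_sum([44, 42, 43, 32, 35]) = 44 + rec_sum([42, 43, 32, 35])
rec_sum([42, 43, 32, 35]) = 42 + rec_sum([43, 32, 35])
rec_sum([43, 32, 35]) = 43 + rec_sum([32, 35])
rec_sum([32, 35]) = 32 + rec_sum([35])
rec_sum([35]) = 35 + rec_sum([])
rec_sum([]) = 0  (base case)
Total: 12 + 22 + 44 + 42 + 43 + 32 + 35 + 0 = 230

230


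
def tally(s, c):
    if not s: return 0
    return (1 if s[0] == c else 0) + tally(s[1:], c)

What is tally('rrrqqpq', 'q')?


s[0]='r' != 'q' -> 0
s[0]='r' != 'q' -> 0
s[0]='r' != 'q' -> 0
s[0]='q' == 'q' -> 1
s[0]='q' == 'q' -> 1
s[0]='p' != 'q' -> 0
s[0]='q' == 'q' -> 1
Sum: 0 + 0 + 0 + 1 + 1 + 0 + 1 = 3

3


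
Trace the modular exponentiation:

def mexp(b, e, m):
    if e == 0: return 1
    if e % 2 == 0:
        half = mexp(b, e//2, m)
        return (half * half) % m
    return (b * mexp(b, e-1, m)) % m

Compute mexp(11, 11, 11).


mexp(11, 11, 11): e is odd, compute mexp(11, 10, 11)
  mexp(11, 10, 11): e is even, compute mexp(11, 5, 11)
    mexp(11, 5, 11): e is odd, compute mexp(11, 4, 11)
      mexp(11, 4, 11): e is even, compute mexp(11, 2, 11)
        mexp(11, 2, 11): e is even, compute mexp(11, 1, 11)
          mexp(11, 1, 11): e is odd, compute mexp(11, 0, 11)
          mexp(11, 0, 11) = 1
          (11 * 1) % 11 = 0
        half=0, (0*0) % 11 = 0
      half=0, (0*0) % 11 = 0
    (11 * 0) % 11 = 0
  half=0, (0*0) % 11 = 0
(11 * 0) % 11 = 0

0


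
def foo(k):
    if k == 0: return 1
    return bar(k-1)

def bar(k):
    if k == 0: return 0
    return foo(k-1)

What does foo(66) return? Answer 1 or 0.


foo(66) = bar(65)
bar(65) = foo(64)
foo(64) = bar(63)
bar(63) = foo(62)
foo(62) = bar(61)
bar(61) = foo(60)
foo(60) = bar(59)
bar(59) = foo(58)
foo(58) = bar(57)
bar(57) = foo(56)
foo(56) = bar(55)
bar(55) = foo(54)
foo(54) = bar(53)
bar(53) = foo(52)
foo(52) = bar(51)
bar(51) = foo(50)
foo(50) = bar(49)
bar(49) = foo(48)
foo(48) = bar(47)
bar(47) = foo(46)
foo(46) = bar(45)
bar(45) = foo(44)
foo(44) = bar(43)
bar(43) = foo(42)
foo(42) = bar(41)
bar(41) = foo(40)
foo(40) = bar(39)
bar(39) = foo(38)
foo(38) = bar(37)
bar(37) = foo(36)
foo(36) = bar(35)
bar(35) = foo(34)
foo(34) = bar(33)
bar(33) = foo(32)
foo(32) = bar(31)
bar(31) = foo(30)
foo(30) = bar(29)
bar(29) = foo(28)
foo(28) = bar(27)
bar(27) = foo(26)
foo(26) = bar(25)
bar(25) = foo(24)
foo(24) = bar(23)
bar(23) = foo(22)
foo(22) = bar(21)
bar(21) = foo(20)
foo(20) = bar(19)
bar(19) = foo(18)
foo(18) = bar(17)
bar(17) = foo(16)
foo(16) = bar(15)
bar(15) = foo(14)
foo(14) = bar(13)
bar(13) = foo(12)
foo(12) = bar(11)
bar(11) = foo(10)
foo(10) = bar(9)
bar(9) = foo(8)
foo(8) = bar(7)
bar(7) = foo(6)
foo(6) = bar(5)
bar(5) = foo(4)
foo(4) = bar(3)
bar(3) = foo(2)
foo(2) = bar(1)
bar(1) = foo(0)
foo(0) = 1  (base case)
Result: 1

1


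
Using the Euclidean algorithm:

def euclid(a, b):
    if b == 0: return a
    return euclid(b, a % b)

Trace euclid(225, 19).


euclid(225, 19) = euclid(19, 16)
euclid(19, 16) = euclid(16, 3)
euclid(16, 3) = euclid(3, 1)
euclid(3, 1) = euclid(1, 0)
euclid(1, 0) = 1  (base case)

1


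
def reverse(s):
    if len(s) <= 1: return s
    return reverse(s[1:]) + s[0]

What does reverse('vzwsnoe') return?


reverse('vzwsnoe') = reverse('zwsnoe') + 'v'
reverse('zwsnoe') = reverse('wsnoe') + 'z'
reverse('wsnoe') = reverse('snoe') + 'w'
reverse('snoe') = reverse('noe') + 's'
reverse('noe') = reverse('oe') + 'n'
reverse('oe') = reverse('e') + 'o'
reverse('e') = 'e'  (base case)
Concatenating: 'e' + 'o' + 'n' + 's' + 'w' + 'z' + 'v' = 'eonswzv'

eonswzv


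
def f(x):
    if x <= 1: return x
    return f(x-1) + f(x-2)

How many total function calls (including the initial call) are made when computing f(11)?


Let C(n) = total calls for f(n)
C(0) = 1, C(1) = 1
C(2) = 1 + C(1) + C(0) = 1 + 1 + 1 = 3
C(3) = 1 + C(2) + C(1) = 1 + 3 + 1 = 5
C(4) = 1 + C(3) + C(2) = 1 + 5 + 3 = 9
C(5) = 1 + C(4) + C(3) = 1 + 9 + 5 = 15
C(6) = 1 + C(5) + C(4) = 1 + 15 + 9 = 25
C(7) = 1 + C(6) + C(5) = 1 + 25 + 15 = 41
C(8) = 1 + C(7) + C(6) = 1 + 41 + 25 = 67
C(9) = 1 + C(8) + C(7) = 1 + 67 + 41 = 109
C(10) = 1 + C(9) + C(8) = 1 + 109 + 67 = 177
C(11) = 1 + C(10) + C(9) = 1 + 177 + 109 = 287

287


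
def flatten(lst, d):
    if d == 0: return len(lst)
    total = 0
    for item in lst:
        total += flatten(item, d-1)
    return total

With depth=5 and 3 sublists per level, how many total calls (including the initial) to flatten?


At depth 0 (root): 1 call
At depth 1: each of 1 parents calls flatten on 3 children = 3 calls
At depth 2: each of 3 parents calls flatten on 3 children = 9 calls
At depth 3: each of 9 parents calls flatten on 3 children = 27 calls
At depth 4: each of 27 parents calls flatten on 3 children = 81 calls
At depth 5: each of 81 parents calls flatten on 3 children = 243 calls
Total: 1 + 3 + 9 + 27 + 81 + 243 = 364

364


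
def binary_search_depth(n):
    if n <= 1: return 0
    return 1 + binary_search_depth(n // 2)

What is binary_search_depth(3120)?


3120 / 2 = 1560
1560 / 2 = 780
780 / 2 = 390
390 / 2 = 195
195 / 2 = 97
97 / 2 = 48
48 / 2 = 24
24 / 2 = 12
12 / 2 = 6
6 / 2 = 3
3 / 2 = 1
Reached 1 after 11 halvings

11


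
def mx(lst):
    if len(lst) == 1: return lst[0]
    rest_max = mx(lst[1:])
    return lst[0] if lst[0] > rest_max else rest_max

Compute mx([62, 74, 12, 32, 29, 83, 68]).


mx([62, 74, 12, 32, 29, 83, 68]): compare 62 with mx([74, 12, 32, 29, 83, 68])
mx([74, 12, 32, 29, 83, 68]): compare 74 with mx([12, 32, 29, 83, 68])
mx([12, 32, 29, 83, 68]): compare 12 with mx([32, 29, 83, 68])
mx([32, 29, 83, 68]): compare 32 with mx([29, 83, 68])
mx([29, 83, 68]): compare 29 with mx([83, 68])
mx([83, 68]): compare 83 with mx([68])
mx([68]) = 68  (base case)
Compare 83 with 68 -> 83
Compare 29 with 83 -> 83
Compare 32 with 83 -> 83
Compare 12 with 83 -> 83
Compare 74 with 83 -> 83
Compare 62 with 83 -> 83

83


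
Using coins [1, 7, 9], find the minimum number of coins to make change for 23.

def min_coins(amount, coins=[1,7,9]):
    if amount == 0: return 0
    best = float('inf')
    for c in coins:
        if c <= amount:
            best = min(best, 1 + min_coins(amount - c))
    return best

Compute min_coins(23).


Building up with DP:
min_coins(0) = 0
min_coins(1) = min(1+min_coins(0)=1+0=1) = 1
min_coins(2) = min(1+min_coins(1)=1+1=2) = 2
min_coins(3) = min(1+min_coins(2)=1+2=3) = 3
min_coins(4) = min(1+min_coins(3)=1+3=4) = 4
min_coins(5) = min(1+min_coins(4)=1+4=5) = 5
min_coins(6) = min(1+min_coins(5)=1+5=6) = 6
min_coins(7) = min(1+min_coins(6)=1+6=7, 1+min_coins(0)=1+0=1) = 1
min_coins(8) = min(1+min_coins(7)=1+1=2, 1+min_coins(1)=1+1=2) = 2
min_coins(9) = min(1+min_coins(8)=1+2=3, 1+min_coins(2)=1+2=3, 1+min_coins(0)=1+0=1) = 1
min_coins(10) = min(1+min_coins(9)=1+1=2, 1+min_coins(3)=1+3=4, 1+min_coins(1)=1+1=2) = 2
min_coins(11) = min(1+min_coins(10)=1+2=3, 1+min_coins(4)=1+4=5, 1+min_coins(2)=1+2=3) = 3
min_coins(12) = min(1+min_coins(11)=1+3=4, 1+min_coins(5)=1+5=6, 1+min_coins(3)=1+3=4) = 4
min_coins(13) = min(1+min_coins(12)=1+4=5, 1+min_coins(6)=1+6=7, 1+min_coins(4)=1+4=5) = 5
min_coins(14) = min(1+min_coins(13)=1+5=6, 1+min_coins(7)=1+1=2, 1+min_coins(5)=1+5=6) = 2
min_coins(15) = min(1+min_coins(14)=1+2=3, 1+min_coins(8)=1+2=3, 1+min_coins(6)=1+6=7) = 3
min_coins(16) = min(1+min_coins(15)=1+3=4, 1+min_coins(9)=1+1=2, 1+min_coins(7)=1+1=2) = 2
min_coins(17) = min(1+min_coins(16)=1+2=3, 1+min_coins(10)=1+2=3, 1+min_coins(8)=1+2=3) = 3
min_coins(18) = min(1+min_coins(17)=1+3=4, 1+min_coins(11)=1+3=4, 1+min_coins(9)=1+1=2) = 2
min_coins(19) = min(1+min_coins(18)=1+2=3, 1+min_coins(12)=1+4=5, 1+min_coins(10)=1+2=3) = 3
min_coins(20) = min(1+min_coins(19)=1+3=4, 1+min_coins(13)=1+5=6, 1+min_coins(11)=1+3=4) = 4
min_coins(21) = min(1+min_coins(20)=1+4=5, 1+min_coins(14)=1+2=3, 1+min_coins(12)=1+4=5) = 3
min_coins(22) = min(1+min_coins(21)=1+3=4, 1+min_coins(15)=1+3=4, 1+min_coins(13)=1+5=6) = 4
min_coins(23) = min(1+min_coins(22)=1+4=5, 1+min_coins(16)=1+2=3, 1+min_coins(14)=1+2=3) = 3

3


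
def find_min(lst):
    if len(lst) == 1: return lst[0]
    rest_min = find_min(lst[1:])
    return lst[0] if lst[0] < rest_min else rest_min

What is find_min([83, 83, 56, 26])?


find_min([83, 83, 56, 26]): compare 83 with find_min([83, 56, 26])
find_min([83, 56, 26]): compare 83 with find_min([56, 26])
find_min([56, 26]): compare 56 with find_min([26])
find_min([26]) = 26  (base case)
Compare 56 with 26 -> 26
Compare 83 with 26 -> 26
Compare 83 with 26 -> 26

26
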